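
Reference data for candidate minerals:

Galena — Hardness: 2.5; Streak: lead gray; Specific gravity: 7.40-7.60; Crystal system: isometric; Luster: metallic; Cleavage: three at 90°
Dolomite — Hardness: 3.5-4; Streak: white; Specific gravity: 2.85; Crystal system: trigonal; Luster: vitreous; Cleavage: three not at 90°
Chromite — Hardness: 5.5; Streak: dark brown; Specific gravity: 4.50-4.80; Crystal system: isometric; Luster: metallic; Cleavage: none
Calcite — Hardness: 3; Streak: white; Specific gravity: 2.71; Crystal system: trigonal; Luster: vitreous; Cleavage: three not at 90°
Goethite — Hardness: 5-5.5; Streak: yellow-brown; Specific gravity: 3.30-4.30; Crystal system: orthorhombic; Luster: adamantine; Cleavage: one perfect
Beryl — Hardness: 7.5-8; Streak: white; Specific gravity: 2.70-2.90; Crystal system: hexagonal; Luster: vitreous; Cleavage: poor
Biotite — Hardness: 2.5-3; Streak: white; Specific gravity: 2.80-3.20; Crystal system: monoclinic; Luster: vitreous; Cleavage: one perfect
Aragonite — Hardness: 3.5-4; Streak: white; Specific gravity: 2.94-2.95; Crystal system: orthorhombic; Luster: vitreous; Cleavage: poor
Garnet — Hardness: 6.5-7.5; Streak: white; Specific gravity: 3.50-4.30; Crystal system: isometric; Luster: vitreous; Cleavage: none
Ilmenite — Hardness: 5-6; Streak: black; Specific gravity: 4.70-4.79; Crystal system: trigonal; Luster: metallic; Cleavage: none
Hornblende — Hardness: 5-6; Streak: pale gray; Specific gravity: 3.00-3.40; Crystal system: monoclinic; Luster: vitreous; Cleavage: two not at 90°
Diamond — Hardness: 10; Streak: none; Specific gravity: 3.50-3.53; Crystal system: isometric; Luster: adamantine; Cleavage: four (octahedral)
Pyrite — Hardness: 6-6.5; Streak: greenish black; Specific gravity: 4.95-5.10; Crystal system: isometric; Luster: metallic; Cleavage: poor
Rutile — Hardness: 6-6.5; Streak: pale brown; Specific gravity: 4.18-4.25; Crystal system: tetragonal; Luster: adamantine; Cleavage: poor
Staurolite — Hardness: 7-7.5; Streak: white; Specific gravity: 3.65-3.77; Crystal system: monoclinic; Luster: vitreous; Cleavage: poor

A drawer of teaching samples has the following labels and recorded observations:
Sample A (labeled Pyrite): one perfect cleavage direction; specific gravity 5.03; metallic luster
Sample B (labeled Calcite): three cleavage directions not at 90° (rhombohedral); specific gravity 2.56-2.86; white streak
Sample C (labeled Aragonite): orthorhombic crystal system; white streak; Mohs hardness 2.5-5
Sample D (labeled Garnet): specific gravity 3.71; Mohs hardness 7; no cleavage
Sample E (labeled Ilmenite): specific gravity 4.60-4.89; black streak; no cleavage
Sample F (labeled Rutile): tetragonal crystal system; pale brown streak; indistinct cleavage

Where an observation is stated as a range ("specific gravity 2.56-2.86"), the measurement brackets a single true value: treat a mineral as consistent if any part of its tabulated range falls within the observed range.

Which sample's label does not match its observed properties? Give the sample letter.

A

Sample A: one perfect cleavage direction is outside the reference for Pyrite (cleavage poor) — mislabeled.
Sample B: all recorded properties match Calcite.
Sample C: all recorded properties match Aragonite.
Sample D: all recorded properties match Garnet.
Sample E: all recorded properties match Ilmenite.
Sample F: all recorded properties match Rutile.
Only sample A is inconsistent with its label.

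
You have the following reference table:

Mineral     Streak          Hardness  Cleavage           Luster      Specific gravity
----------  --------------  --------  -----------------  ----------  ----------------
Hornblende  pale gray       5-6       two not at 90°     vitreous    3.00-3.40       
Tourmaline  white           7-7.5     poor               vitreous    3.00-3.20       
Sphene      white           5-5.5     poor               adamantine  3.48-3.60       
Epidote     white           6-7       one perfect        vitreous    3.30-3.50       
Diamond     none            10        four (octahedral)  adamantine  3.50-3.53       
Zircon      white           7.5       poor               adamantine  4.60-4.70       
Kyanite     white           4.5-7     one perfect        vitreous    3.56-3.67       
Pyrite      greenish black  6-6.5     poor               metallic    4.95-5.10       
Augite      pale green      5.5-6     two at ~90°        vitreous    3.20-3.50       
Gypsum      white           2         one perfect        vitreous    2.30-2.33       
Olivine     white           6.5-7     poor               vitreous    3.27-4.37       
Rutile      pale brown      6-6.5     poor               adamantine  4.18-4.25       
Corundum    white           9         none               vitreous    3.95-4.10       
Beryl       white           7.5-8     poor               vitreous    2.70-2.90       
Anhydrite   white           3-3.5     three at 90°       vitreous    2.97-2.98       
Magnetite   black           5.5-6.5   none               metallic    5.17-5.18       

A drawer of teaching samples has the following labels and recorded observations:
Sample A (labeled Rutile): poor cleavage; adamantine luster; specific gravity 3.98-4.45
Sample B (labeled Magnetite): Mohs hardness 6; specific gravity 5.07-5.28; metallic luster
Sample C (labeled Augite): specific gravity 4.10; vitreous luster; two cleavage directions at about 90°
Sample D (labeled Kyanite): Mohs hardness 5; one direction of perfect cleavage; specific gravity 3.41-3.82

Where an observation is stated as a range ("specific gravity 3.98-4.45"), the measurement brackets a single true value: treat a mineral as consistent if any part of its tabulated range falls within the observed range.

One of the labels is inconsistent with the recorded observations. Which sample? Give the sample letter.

Sample A: every observation is compatible with the reference values for Rutile.
Sample B: every observation is compatible with the reference values for Magnetite.
Sample C: specific gravity 4.10 is outside the reference for Augite (SG 3.20-3.50) — mislabeled.
Sample D: every observation is compatible with the reference values for Kyanite.
The mislabeled specimen is C.

C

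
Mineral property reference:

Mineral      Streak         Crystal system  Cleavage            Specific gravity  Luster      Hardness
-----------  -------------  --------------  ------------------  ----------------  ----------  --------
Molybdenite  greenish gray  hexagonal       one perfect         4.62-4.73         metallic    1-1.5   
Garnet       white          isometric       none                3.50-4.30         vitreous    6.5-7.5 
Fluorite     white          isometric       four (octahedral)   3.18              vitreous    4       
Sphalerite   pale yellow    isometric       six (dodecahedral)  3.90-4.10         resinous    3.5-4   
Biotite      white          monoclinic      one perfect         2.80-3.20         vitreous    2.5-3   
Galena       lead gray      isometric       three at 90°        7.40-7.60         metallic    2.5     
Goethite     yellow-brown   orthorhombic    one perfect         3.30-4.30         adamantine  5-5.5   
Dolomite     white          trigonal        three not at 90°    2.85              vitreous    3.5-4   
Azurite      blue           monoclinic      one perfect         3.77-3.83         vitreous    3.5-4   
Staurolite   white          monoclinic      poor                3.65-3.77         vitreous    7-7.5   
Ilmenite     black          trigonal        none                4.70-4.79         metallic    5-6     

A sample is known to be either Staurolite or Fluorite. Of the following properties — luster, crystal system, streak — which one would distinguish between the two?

Luster: both vitreous — identical.
Crystal system: Staurolite monoclinic, Fluorite isometric — distinct.
Streak: both white — identical.
Only crystal system differs between Staurolite and Fluorite among the listed tests.

crystal system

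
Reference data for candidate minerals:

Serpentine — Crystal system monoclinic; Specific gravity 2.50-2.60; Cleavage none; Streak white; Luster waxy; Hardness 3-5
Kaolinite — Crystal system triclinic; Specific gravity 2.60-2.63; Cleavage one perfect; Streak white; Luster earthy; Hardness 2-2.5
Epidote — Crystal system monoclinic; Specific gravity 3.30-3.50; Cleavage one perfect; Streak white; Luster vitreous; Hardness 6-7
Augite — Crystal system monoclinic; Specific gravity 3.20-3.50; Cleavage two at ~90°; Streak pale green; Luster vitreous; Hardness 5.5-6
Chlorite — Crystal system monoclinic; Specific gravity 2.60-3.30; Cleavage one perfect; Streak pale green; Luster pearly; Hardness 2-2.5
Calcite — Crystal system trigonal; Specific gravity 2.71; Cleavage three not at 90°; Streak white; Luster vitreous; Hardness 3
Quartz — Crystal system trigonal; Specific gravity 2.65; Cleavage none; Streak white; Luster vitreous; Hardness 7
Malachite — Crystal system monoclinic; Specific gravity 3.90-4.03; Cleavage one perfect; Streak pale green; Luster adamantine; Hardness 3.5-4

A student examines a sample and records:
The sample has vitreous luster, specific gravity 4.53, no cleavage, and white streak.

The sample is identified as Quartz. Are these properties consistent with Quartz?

Vitreous luster — fits Quartz (vitreous luster).
Specific gravity 4.53 — Quartz has SG 2.65; which does not match.
No cleavage — fits Quartz (cleavage none).
White streak — fits Quartz (white streak).
The specific gravity observation rules out Quartz.

Inconsistent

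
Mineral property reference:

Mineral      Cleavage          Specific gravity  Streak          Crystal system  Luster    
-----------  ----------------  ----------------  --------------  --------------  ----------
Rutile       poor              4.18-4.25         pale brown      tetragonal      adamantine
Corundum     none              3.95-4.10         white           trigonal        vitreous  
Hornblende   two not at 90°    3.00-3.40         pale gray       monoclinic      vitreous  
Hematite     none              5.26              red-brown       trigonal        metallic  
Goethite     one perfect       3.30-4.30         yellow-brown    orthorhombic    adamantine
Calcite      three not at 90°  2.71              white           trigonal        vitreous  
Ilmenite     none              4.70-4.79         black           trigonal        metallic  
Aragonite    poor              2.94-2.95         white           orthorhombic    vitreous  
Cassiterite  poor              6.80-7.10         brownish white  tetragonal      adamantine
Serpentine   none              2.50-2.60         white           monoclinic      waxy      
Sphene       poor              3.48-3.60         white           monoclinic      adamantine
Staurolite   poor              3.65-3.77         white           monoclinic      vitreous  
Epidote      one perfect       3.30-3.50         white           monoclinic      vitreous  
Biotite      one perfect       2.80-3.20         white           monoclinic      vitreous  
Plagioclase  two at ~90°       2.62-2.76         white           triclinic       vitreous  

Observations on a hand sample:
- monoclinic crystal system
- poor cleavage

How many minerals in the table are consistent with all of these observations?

Monoclinic crystal system — only Hornblende, Serpentine, Sphene, Staurolite, Epidote, Biotite remain.
Poor cleavage — only Sphene, Staurolite remain.
The minerals that satisfy all observations are Sphene, Staurolite.
That is 2 minerals.

2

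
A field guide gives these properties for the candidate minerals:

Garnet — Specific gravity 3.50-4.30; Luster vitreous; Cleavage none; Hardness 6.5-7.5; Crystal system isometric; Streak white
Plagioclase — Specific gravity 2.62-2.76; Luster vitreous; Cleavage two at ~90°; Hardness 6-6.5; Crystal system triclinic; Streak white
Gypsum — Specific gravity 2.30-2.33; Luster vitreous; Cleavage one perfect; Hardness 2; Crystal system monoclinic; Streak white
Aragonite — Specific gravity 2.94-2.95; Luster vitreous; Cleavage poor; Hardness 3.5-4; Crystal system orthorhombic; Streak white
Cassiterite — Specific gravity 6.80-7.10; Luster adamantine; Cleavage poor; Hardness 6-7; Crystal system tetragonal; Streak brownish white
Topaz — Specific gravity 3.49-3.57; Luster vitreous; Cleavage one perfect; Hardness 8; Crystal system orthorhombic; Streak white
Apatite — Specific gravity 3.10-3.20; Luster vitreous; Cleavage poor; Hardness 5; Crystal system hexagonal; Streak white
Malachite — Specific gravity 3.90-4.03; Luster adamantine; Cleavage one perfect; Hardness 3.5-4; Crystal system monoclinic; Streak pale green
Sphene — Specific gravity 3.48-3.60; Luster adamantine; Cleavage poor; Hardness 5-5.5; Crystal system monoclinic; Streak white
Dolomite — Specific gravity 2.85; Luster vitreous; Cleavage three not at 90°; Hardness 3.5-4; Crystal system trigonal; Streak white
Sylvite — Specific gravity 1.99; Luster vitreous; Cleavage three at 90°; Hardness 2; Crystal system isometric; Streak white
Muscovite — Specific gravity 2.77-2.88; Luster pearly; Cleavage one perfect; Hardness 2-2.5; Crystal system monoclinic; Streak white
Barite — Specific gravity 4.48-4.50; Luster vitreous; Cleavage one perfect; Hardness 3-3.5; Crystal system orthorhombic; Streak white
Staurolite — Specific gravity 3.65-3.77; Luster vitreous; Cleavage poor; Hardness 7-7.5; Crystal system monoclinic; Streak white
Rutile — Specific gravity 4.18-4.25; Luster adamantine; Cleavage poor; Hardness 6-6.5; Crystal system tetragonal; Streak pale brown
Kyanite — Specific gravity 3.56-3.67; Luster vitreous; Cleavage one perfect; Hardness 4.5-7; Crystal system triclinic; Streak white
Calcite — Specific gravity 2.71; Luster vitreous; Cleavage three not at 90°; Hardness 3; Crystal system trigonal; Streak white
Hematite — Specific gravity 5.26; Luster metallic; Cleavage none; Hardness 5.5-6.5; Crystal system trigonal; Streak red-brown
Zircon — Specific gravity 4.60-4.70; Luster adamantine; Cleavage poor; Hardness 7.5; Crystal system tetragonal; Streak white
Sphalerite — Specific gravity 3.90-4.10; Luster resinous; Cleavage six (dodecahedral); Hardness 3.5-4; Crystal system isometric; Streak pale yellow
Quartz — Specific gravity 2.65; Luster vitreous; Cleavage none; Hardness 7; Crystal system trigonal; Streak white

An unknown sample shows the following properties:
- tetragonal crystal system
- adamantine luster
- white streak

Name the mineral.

Tetragonal crystal system — narrows the field to Cassiterite, Rutile, Zircon.
Adamantine luster — consistent with all remaining minerals.
White streak — Zircon remains.
Zircon is the sole remaining match.

Zircon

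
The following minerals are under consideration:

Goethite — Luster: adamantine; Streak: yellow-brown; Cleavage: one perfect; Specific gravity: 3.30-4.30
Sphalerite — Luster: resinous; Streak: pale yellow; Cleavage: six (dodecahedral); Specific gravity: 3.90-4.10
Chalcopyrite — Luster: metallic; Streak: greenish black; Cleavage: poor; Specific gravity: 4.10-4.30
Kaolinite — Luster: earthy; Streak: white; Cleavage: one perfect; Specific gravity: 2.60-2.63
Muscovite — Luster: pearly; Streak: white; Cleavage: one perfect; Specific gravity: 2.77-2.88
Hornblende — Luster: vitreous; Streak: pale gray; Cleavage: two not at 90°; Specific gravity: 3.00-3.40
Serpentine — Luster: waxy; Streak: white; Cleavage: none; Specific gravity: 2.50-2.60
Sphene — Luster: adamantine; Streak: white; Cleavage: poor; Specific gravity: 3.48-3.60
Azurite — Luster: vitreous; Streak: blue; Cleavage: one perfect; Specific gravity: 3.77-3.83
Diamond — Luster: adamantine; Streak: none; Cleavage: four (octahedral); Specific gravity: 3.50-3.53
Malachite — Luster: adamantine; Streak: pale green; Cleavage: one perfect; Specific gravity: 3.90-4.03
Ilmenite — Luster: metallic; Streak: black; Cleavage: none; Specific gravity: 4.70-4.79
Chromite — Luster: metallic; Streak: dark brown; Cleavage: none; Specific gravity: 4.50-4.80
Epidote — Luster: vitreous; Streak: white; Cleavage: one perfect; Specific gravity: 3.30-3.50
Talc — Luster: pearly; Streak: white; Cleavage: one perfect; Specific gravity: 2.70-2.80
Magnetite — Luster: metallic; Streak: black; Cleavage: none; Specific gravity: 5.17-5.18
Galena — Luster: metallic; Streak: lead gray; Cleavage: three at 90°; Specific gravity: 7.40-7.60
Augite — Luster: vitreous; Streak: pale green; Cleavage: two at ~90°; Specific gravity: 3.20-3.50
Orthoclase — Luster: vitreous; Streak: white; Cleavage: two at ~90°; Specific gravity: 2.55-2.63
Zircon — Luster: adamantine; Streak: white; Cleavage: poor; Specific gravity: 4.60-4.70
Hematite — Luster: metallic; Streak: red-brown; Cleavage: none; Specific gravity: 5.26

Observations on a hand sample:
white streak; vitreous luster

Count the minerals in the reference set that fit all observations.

White streak — Kaolinite, Muscovite, Serpentine, Sphene, Epidote, Talc, Orthoclase, Zircon remain.
Vitreous luster — leaves Epidote, Orthoclase.
Remaining candidates: Epidote, Orthoclase.
That is 2 minerals.

2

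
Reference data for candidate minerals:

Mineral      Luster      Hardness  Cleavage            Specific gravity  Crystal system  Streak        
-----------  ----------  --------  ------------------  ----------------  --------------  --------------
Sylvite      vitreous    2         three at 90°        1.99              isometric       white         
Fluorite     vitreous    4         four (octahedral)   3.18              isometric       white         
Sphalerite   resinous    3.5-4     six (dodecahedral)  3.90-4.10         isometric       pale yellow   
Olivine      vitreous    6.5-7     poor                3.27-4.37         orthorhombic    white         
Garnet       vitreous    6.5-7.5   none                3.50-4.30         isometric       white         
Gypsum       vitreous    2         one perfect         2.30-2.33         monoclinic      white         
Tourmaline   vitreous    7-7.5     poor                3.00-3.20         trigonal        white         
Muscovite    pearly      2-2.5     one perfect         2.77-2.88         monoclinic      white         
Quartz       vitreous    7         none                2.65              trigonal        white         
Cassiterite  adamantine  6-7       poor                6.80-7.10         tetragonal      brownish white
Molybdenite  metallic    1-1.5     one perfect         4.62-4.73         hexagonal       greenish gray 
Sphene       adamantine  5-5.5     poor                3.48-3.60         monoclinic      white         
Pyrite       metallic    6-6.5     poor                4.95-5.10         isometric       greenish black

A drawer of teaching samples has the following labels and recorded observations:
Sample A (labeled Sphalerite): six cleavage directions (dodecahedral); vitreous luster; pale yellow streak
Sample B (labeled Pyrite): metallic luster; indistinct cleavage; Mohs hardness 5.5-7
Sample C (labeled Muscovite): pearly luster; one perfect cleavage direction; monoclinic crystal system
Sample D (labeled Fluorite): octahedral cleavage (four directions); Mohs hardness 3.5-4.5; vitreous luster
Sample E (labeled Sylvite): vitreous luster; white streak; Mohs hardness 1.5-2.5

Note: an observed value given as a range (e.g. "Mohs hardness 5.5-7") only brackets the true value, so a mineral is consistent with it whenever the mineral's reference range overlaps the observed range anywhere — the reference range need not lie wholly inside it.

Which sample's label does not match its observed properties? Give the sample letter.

A

Sample A: Sphalerite has resinous luster, but the record shows vitreous luster — this label is wrong.
Sample B: all recorded properties match Pyrite.
Sample C: all recorded properties match Muscovite.
Sample D: all recorded properties match Fluorite.
Sample E: all recorded properties match Sylvite.
Sample A is the mislabeled one.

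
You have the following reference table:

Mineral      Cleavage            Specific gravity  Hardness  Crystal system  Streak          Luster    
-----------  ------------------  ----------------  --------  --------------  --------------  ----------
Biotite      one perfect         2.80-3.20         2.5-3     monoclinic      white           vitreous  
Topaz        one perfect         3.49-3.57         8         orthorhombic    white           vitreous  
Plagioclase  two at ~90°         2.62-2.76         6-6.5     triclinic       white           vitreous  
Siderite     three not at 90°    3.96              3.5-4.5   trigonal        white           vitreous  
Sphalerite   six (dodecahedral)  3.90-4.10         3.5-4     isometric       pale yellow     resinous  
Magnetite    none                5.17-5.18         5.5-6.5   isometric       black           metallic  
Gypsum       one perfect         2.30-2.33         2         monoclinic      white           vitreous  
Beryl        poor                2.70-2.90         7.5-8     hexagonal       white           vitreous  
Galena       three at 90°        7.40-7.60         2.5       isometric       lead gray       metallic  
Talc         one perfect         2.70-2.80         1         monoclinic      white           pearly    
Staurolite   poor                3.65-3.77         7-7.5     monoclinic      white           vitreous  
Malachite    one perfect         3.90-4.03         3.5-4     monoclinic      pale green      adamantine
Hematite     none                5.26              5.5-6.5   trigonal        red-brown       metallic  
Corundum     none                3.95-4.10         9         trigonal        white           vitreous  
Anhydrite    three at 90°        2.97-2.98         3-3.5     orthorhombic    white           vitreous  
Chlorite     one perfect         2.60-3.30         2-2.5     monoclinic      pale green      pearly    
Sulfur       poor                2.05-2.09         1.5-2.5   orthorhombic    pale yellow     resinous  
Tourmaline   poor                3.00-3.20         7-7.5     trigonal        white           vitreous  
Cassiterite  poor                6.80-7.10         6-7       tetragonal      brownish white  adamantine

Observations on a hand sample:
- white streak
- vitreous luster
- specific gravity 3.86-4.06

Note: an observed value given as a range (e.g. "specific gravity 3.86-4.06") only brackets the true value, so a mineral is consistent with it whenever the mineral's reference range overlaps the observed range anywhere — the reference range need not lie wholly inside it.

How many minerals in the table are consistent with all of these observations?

White streak — narrows the field to Biotite, Topaz, Plagioclase, Siderite, Gypsum, Beryl, Talc, Staurolite, Corundum, Anhydrite, Tourmaline.
Vitreous luster rules out Talc.
Specific gravity 3.86-4.06 — narrows the field to Siderite, Corundum.
Consistent with every observation: Corundum, Siderite.
That is 2 minerals.

2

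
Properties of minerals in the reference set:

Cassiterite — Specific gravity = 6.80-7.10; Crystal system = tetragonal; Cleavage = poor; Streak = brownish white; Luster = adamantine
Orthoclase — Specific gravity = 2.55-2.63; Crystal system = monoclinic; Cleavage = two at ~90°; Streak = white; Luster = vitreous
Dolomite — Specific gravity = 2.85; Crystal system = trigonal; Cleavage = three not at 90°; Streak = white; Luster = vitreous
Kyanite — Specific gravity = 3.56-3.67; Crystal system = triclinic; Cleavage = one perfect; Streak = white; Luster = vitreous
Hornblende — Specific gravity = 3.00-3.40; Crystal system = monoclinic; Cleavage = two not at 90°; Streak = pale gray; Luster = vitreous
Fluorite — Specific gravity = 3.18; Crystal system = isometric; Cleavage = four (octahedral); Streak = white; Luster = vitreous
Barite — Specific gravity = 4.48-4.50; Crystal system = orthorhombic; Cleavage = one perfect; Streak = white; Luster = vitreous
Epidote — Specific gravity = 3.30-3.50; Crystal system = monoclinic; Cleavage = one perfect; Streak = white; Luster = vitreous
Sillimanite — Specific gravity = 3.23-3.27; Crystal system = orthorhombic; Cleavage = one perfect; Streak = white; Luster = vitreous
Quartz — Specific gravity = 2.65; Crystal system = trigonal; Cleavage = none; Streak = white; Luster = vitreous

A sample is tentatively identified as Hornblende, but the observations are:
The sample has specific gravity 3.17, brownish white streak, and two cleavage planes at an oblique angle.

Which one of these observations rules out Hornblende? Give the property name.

Specific gravity 3.17: Hornblende has SG 3.00-3.40 — within range.
Brownish white streak: Hornblende has pale gray streak — outside the reference range.
Two cleavage planes at an oblique angle: Hornblende has cleavage two not at 90° — within range.
The streak is the one property that does not fit.

streak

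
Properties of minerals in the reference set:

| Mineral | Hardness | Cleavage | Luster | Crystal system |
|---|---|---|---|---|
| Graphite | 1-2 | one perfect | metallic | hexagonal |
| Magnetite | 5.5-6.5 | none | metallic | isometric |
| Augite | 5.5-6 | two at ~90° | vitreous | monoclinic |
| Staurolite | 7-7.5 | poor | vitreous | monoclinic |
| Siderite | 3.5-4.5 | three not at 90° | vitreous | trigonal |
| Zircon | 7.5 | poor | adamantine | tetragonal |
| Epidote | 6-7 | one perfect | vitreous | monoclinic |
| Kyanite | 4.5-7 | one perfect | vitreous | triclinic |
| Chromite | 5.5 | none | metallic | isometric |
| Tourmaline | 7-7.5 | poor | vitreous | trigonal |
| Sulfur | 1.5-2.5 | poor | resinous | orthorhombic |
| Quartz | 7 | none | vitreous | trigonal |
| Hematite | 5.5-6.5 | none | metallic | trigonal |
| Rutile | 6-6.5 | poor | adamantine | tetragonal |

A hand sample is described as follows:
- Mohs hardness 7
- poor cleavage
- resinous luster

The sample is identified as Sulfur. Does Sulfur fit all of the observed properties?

Mohs hardness 7 — Sulfur has hardness 1.5-2.5; a mismatch.
Poor cleavage — fits Sulfur (cleavage poor).
Resinous luster — fits Sulfur (resinous luster).
The hardness observation rules out Sulfur.

No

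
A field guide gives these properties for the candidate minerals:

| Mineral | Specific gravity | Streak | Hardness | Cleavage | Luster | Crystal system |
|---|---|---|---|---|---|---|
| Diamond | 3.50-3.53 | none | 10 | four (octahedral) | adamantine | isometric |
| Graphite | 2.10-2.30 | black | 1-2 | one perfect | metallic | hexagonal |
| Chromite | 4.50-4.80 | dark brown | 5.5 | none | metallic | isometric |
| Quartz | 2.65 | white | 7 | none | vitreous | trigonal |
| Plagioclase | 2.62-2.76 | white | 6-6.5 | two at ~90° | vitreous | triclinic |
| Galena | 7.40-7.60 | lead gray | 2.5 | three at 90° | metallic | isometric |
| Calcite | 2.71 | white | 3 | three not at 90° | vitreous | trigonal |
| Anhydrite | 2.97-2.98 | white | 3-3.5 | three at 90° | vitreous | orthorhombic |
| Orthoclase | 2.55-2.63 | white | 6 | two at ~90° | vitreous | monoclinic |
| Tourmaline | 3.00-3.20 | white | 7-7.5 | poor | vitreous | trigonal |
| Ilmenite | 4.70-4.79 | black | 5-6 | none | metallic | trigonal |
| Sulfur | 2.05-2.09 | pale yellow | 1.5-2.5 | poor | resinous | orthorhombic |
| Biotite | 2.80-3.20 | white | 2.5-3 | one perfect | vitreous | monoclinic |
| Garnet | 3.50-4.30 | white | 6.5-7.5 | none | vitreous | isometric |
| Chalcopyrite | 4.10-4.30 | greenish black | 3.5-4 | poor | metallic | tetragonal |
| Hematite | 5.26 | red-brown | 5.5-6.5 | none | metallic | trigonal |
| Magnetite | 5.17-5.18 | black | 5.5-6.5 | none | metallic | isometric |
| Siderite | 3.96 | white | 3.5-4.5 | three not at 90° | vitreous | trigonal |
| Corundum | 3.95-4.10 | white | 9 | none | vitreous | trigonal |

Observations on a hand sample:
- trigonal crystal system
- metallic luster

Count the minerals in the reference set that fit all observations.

Trigonal crystal system: Quartz, Calcite, Tourmaline, Ilmenite, Hematite, Siderite, Corundum remain.
Metallic luster: only Ilmenite, Hematite remain.
Consistent with every observation: Hematite, Ilmenite.
That is 2 minerals.

2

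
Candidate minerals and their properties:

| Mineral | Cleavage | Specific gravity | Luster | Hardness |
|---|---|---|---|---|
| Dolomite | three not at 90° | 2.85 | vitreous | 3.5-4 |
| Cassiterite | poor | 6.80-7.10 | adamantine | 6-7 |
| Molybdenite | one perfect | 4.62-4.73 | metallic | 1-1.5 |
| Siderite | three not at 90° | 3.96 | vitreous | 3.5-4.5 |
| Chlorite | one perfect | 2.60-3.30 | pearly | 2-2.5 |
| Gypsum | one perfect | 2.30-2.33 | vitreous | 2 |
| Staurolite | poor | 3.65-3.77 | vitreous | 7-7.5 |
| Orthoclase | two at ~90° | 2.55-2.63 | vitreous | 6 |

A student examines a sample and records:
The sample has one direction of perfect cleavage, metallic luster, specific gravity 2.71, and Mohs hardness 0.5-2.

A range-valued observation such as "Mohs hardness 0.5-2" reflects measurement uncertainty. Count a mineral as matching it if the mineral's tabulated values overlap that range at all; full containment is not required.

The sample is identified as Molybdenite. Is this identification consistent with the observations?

One direction of perfect cleavage — consistent with Molybdenite (cleavage one perfect).
Metallic luster — consistent with Molybdenite (metallic luster).
Specific gravity 2.71 — Molybdenite has SG 4.62-4.73; which does not match.
Mohs hardness 0.5-2 — consistent with Molybdenite (hardness 1-1.5).
Molybdenite is excluded by the specific gravity.

No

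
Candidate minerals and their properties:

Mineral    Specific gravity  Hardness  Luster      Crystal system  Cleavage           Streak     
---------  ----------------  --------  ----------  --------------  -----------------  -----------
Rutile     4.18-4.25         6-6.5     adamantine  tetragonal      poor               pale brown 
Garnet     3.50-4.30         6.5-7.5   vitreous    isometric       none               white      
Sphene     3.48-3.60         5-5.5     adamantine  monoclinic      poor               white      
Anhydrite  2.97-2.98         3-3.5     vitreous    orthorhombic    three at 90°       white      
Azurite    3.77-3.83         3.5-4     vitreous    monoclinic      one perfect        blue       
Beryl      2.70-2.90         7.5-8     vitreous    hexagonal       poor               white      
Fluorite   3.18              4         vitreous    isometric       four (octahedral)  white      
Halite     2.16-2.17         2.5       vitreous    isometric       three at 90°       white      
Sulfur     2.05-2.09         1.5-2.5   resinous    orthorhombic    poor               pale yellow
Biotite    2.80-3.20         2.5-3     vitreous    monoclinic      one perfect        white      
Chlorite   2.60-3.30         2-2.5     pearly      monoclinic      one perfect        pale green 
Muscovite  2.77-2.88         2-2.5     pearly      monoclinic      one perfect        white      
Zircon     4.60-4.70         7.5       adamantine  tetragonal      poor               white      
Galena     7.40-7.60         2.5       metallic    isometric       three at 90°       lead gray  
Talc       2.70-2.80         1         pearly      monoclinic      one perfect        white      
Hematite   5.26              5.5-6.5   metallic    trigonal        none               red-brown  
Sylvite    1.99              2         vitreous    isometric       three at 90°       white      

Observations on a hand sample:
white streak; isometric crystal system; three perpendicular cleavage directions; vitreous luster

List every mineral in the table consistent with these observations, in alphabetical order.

Halite, Sylvite

White streak is inconsistent with Rutile, Azurite, Sulfur, Chlorite, Galena, Hematite.
Isometric crystal system: leaves Garnet, Fluorite, Halite, Sylvite.
Three perpendicular cleavage directions is inconsistent with Garnet, Fluorite.
Vitreous luster: every remaining candidate is consistent.
The minerals that satisfy all observations are Halite, Sylvite.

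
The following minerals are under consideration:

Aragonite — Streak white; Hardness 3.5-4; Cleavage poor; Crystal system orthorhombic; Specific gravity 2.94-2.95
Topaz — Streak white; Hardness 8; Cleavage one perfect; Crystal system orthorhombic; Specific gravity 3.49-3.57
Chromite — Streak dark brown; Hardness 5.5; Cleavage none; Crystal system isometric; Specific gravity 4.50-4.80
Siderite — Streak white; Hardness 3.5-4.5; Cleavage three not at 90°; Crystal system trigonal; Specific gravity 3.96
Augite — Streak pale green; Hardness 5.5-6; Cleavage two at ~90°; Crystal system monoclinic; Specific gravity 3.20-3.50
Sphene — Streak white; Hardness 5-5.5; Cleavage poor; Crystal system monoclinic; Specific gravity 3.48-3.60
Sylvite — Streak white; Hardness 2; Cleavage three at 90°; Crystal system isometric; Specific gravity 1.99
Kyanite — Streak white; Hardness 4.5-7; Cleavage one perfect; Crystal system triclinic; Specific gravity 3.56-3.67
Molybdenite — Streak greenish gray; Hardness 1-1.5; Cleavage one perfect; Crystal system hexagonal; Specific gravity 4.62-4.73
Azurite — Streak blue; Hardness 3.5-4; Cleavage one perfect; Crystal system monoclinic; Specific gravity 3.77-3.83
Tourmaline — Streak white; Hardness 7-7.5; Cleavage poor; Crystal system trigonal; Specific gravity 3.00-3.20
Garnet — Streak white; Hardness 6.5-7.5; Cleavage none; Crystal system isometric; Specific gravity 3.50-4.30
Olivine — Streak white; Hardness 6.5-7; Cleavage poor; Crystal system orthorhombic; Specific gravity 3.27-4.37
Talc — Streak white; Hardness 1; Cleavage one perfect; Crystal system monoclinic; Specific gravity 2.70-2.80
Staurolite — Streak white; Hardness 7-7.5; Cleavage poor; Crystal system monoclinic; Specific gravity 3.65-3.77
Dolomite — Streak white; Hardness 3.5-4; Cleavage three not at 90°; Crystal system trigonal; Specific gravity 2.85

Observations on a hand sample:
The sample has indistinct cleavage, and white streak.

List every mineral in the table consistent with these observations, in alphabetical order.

Indistinct cleavage — narrows the field to Aragonite, Sphene, Tourmaline, Olivine, Staurolite.
White streak — all remaining candidates fit.
Remaining candidates: Aragonite, Olivine, Sphene, Staurolite, Tourmaline.

Aragonite, Olivine, Sphene, Staurolite, Tourmaline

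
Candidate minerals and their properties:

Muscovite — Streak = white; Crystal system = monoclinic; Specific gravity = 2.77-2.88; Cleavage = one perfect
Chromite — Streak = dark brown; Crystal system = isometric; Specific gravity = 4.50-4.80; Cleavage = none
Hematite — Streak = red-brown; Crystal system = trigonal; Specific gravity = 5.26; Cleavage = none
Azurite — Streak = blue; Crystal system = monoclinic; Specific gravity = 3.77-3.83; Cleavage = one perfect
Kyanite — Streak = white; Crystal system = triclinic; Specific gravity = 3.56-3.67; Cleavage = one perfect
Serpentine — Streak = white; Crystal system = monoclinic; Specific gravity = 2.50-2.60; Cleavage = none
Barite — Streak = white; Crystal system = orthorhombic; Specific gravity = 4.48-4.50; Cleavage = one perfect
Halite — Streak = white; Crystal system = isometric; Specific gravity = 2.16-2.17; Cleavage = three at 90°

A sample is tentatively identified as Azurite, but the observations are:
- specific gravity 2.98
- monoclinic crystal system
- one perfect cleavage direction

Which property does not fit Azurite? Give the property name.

specific gravity

Specific gravity 2.98: Azurite has SG 3.77-3.83 — outside the reference range.
Monoclinic crystal system: Azurite has monoclinic system — matches.
One perfect cleavage direction: Azurite has cleavage one perfect — matches.
Only the specific gravity is inconsistent.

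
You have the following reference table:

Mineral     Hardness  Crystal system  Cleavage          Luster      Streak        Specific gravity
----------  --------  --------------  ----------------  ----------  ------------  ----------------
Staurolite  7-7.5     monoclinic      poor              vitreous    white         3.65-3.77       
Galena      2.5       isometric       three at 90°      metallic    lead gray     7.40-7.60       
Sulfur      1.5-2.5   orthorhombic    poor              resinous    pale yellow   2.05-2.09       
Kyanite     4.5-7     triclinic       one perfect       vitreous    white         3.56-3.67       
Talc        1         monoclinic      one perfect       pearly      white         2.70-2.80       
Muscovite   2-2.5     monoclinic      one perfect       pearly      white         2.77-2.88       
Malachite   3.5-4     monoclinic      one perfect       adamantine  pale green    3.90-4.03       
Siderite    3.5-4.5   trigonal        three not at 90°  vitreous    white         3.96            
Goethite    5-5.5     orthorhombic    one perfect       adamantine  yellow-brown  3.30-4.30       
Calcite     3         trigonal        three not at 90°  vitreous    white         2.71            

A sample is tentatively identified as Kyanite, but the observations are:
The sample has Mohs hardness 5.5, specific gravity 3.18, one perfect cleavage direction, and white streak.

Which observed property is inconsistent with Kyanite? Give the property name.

Mohs hardness 5.5: Kyanite has hardness 4.5-7 — consistent.
Specific gravity 3.18: Kyanite has SG 3.56-3.67 — outside the reference range.
One perfect cleavage direction: Kyanite has cleavage one perfect — consistent.
White streak: Kyanite has white streak — consistent.
The specific gravity is the one property that does not fit.

specific gravity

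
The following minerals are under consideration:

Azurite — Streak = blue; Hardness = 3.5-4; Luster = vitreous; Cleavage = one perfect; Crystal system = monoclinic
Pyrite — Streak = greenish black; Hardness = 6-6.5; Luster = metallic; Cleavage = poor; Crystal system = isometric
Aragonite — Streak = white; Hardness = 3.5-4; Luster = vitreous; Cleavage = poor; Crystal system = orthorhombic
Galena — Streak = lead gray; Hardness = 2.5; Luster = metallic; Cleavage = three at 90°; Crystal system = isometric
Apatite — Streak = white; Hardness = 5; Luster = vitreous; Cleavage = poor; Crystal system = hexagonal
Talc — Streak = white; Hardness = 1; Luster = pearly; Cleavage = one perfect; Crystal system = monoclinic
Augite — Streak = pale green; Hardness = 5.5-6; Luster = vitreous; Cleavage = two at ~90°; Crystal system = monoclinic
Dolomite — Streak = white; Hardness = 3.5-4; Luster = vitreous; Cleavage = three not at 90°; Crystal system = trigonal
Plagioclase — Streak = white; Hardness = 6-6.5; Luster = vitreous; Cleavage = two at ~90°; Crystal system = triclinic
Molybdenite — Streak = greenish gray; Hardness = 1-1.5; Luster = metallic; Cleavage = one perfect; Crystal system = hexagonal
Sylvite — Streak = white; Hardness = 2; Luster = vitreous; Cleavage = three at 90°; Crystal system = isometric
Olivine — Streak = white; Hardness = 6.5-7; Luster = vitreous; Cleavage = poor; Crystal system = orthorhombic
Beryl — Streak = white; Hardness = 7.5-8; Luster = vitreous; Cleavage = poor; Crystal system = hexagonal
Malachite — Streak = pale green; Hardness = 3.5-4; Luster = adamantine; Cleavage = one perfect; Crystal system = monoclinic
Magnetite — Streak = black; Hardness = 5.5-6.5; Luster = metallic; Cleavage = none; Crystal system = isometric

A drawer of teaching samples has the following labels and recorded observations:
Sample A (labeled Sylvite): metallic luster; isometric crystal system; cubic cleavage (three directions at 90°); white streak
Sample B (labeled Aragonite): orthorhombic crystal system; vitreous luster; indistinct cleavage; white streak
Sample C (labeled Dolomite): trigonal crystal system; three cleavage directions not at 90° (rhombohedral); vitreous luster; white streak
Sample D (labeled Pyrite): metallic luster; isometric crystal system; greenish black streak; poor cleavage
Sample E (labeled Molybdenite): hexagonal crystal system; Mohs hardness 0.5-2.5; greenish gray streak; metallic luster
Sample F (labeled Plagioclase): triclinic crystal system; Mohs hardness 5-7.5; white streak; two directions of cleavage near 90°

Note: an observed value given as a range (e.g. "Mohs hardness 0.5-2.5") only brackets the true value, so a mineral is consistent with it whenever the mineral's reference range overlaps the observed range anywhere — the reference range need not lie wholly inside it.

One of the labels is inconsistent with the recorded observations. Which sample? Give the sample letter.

A

Sample A: metallic luster is outside the reference for Sylvite (vitreous luster) — mislabeled.
Sample B: every observation is compatible with the reference values for Aragonite.
Sample C: every observation is compatible with the reference values for Dolomite.
Sample D: every observation is compatible with the reference values for Pyrite.
Sample E: every observation is compatible with the reference values for Molybdenite.
Sample F: every observation is compatible with the reference values for Plagioclase.
The mislabeled specimen is A.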